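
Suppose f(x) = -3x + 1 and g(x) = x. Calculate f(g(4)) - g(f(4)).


f(g(4)) = -11
g(f(4)) = -11
Difference = 0

0


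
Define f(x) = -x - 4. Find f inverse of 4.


Solve -x - 4 = 4
x = (4 + 4) / (-1) = -8

-8


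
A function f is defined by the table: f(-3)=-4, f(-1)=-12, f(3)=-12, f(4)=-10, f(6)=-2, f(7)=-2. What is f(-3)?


Reading from the table at x = -3

-4


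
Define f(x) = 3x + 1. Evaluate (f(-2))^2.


25


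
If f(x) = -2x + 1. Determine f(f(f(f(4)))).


f(4) = -7
f(-7) = 15
f(15) = -29
f(-29) = 59

59


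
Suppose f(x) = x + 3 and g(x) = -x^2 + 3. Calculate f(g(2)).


g(2) = -1
f(-1) = 2

2


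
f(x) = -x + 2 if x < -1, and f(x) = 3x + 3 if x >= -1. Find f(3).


3 satisfies x >= -1
f(3) = 12

12


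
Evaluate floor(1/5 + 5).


1/5 = 0.2
0.2 + 5 = 5.2
floor(5.2) = 5

5


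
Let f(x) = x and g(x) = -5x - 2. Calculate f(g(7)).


g(7) = -37
f(-37) = -37

-37


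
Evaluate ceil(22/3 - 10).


22/3 = 7.3333
7.3333 - 10 = -2.6667
ceil(-2.6667) = -2

-2


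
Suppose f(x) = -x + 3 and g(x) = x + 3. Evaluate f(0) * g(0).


f(0) = 3
g(0) = 3
Product = 9

9


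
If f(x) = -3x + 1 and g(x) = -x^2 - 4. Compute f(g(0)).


g(0) = -4
f(-4) = 13

13


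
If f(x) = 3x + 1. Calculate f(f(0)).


f(0) = 1
f(1) = 4

4


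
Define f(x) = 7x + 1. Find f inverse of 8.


1


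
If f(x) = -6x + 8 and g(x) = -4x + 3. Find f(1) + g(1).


f(1) = 2
g(1) = -1
Sum = 1

1


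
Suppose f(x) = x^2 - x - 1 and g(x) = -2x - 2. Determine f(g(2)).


41


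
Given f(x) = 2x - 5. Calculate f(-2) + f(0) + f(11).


f(-2) = -9
f(0) = -5
f(11) = 17
Sum = 3

3


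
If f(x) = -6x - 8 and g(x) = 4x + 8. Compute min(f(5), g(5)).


f(5) = -38
g(5) = 28
min = -38

-38


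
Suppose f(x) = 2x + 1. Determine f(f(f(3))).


f(3) = 7
f(7) = 15
f(15) = 31

31


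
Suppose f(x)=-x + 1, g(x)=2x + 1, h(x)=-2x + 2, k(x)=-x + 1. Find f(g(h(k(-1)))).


k(-1) = 2
h(2) = -2
g(-2) = -3
f(-3) = 4

4


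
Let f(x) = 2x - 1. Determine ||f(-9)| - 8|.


f(-9) = -19
|-19| = 19
|19 - 8| = 11

11


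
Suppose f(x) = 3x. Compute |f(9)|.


f(9) = 27
|27| = 27

27


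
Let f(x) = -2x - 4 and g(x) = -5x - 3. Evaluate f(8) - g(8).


f(8) = -20
g(8) = -43
Difference = 23

23


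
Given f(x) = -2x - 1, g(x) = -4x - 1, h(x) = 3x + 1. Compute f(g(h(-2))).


h(-2) = -5
g(-5) = 19
f(19) = -39

-39


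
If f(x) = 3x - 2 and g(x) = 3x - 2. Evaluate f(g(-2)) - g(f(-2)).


f(g(-2)) = -26
g(f(-2)) = -26
Difference = 0

0


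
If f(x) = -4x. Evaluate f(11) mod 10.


f(11) = -44
-44 mod 10 = 6

6


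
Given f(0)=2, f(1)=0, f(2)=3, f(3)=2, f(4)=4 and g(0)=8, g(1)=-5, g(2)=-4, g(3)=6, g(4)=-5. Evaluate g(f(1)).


f(1) = 0
g(0) = 8

8


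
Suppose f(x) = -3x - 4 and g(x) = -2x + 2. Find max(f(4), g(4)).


f(4) = -16
g(4) = -6
max = -6

-6


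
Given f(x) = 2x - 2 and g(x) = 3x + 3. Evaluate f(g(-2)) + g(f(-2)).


f(g(-2)) = -8
g(f(-2)) = -15
Sum = -23

-23


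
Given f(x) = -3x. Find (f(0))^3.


f(0) = 0
(0)^3 = 0

0


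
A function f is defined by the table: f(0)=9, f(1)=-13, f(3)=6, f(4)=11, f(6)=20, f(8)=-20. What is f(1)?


-13


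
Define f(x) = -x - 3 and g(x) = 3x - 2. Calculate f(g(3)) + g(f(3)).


f(g(3)) = -10
g(f(3)) = -20
Sum = -30

-30


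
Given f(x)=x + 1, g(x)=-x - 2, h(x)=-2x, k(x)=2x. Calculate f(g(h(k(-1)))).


k(-1) = -2
h(-2) = 4
g(4) = -6
f(-6) = -5

-5


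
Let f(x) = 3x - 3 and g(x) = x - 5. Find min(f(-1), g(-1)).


f(-1) = -6
g(-1) = -6
min = -6

-6


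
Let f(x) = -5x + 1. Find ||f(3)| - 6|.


f(3) = -14
|-14| = 14
|14 - 6| = 8

8


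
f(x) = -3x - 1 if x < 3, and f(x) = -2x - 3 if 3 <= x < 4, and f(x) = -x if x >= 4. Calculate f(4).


4 satisfies x >= 4
f(4) = -4

-4


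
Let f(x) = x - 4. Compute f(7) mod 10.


f(7) = 3
3 mod 10 = 3

3


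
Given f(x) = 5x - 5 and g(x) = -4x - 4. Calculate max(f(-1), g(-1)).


f(-1) = -10
g(-1) = 0
max = 0

0


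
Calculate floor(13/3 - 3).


13/3 = 4.3333
4.3333 - 3 = 1.3333
floor(1.3333) = 1

1


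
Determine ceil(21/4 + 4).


21/4 = 5.25
5.25 + 4 = 9.25
ceil(9.25) = 10

10


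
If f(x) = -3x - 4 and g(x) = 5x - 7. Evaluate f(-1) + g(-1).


f(-1) = -1
g(-1) = -12
Sum = -13

-13


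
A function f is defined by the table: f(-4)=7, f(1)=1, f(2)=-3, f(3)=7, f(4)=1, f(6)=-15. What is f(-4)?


Reading from the table at x = -4

7


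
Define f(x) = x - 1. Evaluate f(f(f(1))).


-2


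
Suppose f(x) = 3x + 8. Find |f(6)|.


f(6) = 26
|26| = 26

26


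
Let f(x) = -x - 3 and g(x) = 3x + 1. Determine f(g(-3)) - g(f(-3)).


4


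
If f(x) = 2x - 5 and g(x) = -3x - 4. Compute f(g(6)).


g(6) = -22
f(-22) = -49

-49


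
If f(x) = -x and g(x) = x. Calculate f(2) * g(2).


-4


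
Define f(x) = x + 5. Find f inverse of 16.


11


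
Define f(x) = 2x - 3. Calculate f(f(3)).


f(3) = 3
f(3) = 3

3


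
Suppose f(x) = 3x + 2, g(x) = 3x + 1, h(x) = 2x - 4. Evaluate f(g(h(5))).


59


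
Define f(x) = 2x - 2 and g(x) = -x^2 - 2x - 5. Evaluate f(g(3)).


-42


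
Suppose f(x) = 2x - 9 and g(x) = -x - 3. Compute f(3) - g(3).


f(3) = -3
g(3) = -6
Difference = 3

3


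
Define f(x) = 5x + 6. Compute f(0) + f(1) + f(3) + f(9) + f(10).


f(0) = 6
f(1) = 11
f(3) = 21
f(9) = 51
f(10) = 56
Sum = 145

145


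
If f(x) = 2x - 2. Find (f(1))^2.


f(1) = 0
(0)^2 = 0

0


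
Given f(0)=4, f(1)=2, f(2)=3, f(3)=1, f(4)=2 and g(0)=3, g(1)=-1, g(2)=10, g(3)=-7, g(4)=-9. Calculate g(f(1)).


f(1) = 2
g(2) = 10

10


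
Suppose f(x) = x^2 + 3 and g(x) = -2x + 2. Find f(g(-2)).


g(-2) = 6
f(6) = 1*(6)^2 + 3 = 39

39


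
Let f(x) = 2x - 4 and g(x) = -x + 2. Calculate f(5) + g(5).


f(5) = 6
g(5) = -3
Sum = 3

3


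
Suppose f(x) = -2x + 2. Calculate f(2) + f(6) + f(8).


-26


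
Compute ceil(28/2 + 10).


28/2 = 14
14 + 10 = 24
ceil(24) = 24

24


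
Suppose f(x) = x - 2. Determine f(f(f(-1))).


-7


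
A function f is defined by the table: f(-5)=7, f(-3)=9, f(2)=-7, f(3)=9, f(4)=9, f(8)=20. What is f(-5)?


Reading from the table at x = -5

7


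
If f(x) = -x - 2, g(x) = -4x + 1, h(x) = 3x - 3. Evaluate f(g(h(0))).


h(0) = -3
g(-3) = 13
f(13) = -15

-15


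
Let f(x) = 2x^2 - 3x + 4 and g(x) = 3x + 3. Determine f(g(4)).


g(4) = 15
f(15) = 2*(15)^2 - 3*(15) + 4 = 409

409


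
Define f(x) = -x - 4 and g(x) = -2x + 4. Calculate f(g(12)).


g(12) = -20
f(-20) = 16

16


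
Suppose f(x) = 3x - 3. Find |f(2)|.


f(2) = 3
|3| = 3

3


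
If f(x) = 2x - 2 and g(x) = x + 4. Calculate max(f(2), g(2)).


f(2) = 2
g(2) = 6
max = 6

6


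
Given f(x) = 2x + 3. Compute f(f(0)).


f(0) = 3
f(3) = 9

9


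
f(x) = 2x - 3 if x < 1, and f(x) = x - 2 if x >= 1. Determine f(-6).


-6 satisfies x < 1
f(-6) = -15

-15


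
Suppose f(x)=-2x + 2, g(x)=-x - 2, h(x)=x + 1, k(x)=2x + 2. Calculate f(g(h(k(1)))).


16


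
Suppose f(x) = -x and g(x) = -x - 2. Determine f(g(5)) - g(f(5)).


4


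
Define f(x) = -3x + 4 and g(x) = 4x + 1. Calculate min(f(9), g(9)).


f(9) = -23
g(9) = 37
min = -23

-23


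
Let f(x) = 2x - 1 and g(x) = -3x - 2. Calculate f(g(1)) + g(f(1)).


f(g(1)) = -11
g(f(1)) = -5
Sum = -16

-16


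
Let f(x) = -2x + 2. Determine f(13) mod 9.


f(13) = -24
-24 mod 9 = 3

3


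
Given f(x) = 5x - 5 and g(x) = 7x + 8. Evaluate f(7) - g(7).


f(7) = 30
g(7) = 57
Difference = -27

-27


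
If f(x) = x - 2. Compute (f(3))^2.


f(3) = 1
(1)^2 = 1

1


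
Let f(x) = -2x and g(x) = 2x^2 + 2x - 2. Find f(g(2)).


g(2) = 10
f(10) = -20

-20


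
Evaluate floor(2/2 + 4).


2/2 = 1
1 + 4 = 5
floor(5) = 5

5


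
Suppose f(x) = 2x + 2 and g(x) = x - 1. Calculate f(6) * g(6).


f(6) = 14
g(6) = 5
Product = 70

70


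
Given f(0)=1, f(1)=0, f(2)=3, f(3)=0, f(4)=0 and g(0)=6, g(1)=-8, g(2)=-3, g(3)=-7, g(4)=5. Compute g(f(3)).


f(3) = 0
g(0) = 6

6


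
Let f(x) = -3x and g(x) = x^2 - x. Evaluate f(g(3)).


g(3) = 6
f(6) = -18

-18


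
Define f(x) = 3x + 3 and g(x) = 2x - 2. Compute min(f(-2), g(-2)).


f(-2) = -3
g(-2) = -6
min = -6

-6


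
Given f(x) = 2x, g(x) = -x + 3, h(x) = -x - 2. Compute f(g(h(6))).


h(6) = -8
g(-8) = 11
f(11) = 22

22


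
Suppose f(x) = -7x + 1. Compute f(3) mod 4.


f(3) = -20
-20 mod 4 = 0

0


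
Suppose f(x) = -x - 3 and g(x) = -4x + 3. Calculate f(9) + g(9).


f(9) = -12
g(9) = -33
Sum = -45

-45


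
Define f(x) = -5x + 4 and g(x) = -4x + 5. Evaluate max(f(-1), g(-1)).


f(-1) = 9
g(-1) = 9
max = 9

9


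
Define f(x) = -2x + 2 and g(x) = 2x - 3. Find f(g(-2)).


16


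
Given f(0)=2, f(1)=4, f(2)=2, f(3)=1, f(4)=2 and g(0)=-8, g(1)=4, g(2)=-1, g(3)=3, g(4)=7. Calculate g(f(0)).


f(0) = 2
g(2) = -1

-1


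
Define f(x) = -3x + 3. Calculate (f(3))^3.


f(3) = -6
(-6)^3 = -216

-216


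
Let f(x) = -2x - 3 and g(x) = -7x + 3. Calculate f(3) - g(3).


f(3) = -9
g(3) = -18
Difference = 9

9


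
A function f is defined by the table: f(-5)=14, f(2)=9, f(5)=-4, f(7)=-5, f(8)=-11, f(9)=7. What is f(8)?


Reading from the table at x = 8

-11


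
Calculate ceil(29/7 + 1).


29/7 = 4.1429
4.1429 + 1 = 5.1429
ceil(5.1429) = 6

6


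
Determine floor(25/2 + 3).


15


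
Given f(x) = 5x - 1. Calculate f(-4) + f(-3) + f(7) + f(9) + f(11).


f(-4) = -21
f(-3) = -16
f(7) = 34
f(9) = 44
f(11) = 54
Sum = 95

95


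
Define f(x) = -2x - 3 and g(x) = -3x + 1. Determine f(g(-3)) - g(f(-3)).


f(g(-3)) = -23
g(f(-3)) = -8
Difference = -15

-15


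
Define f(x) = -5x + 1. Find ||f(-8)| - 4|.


37


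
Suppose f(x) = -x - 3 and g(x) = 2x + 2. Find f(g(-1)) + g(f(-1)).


-5


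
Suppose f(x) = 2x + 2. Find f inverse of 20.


Solve 2x + 2 = 20
x = (20 - 2) / 2 = 9

9


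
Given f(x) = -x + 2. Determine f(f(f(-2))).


f(-2) = 4
f(4) = -2
f(-2) = 4

4


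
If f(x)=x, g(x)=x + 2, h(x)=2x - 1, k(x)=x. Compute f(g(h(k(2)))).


k(2) = 2
h(2) = 3
g(3) = 5
f(5) = 5

5


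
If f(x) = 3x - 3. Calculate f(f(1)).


-3


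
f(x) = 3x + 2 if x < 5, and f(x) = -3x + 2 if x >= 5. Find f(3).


3 satisfies x < 5
f(3) = 11

11


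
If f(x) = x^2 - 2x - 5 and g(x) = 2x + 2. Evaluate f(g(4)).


g(4) = 10
f(10) = 1*(10)^2 - 2*(10) - 5 = 75

75


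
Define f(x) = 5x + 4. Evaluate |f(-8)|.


f(-8) = -36
|-36| = 36

36


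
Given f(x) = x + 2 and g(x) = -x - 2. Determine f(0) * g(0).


-4


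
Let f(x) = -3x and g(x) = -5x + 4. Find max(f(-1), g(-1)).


f(-1) = 3
g(-1) = 9
max = 9

9


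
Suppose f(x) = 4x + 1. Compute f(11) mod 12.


f(11) = 45
45 mod 12 = 9

9


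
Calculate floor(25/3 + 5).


25/3 = 8.3333
8.3333 + 5 = 13.3333
floor(13.3333) = 13

13


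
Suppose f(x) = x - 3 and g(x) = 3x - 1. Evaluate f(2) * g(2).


f(2) = -1
g(2) = 5
Product = -5

-5


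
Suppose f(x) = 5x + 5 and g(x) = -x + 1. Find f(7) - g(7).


f(7) = 40
g(7) = -6
Difference = 46

46


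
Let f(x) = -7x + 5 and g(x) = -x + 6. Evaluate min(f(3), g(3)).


f(3) = -16
g(3) = 3
min = -16

-16


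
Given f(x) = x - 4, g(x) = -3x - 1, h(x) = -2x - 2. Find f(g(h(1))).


h(1) = -4
g(-4) = 11
f(11) = 7

7


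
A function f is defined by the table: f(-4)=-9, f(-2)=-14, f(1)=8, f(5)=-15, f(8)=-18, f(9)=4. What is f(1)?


Reading from the table at x = 1

8


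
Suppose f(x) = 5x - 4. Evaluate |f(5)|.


f(5) = 21
|21| = 21

21


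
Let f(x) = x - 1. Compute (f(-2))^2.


f(-2) = -3
(-3)^2 = 9

9


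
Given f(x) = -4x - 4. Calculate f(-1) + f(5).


-24


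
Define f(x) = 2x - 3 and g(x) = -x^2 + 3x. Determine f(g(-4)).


g(-4) = -28
f(-28) = -59

-59


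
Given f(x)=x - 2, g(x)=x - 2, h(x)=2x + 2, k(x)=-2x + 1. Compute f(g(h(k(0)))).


k(0) = 1
h(1) = 4
g(4) = 2
f(2) = 0

0


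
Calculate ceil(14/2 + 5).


14/2 = 7
7 + 5 = 12
ceil(12) = 12

12


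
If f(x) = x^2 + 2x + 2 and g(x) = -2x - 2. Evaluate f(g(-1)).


g(-1) = 0
f(0) = 1*(0)^2 + 2*(0) + 2 = 2

2


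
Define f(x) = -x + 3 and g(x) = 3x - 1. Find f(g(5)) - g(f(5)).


f(g(5)) = -11
g(f(5)) = -7
Difference = -4

-4


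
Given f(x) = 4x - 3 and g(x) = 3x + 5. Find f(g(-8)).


g(-8) = -19
f(-19) = -79

-79


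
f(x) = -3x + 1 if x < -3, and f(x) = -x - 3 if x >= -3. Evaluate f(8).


-11


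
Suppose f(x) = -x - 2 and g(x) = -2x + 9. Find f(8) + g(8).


f(8) = -10
g(8) = -7
Sum = -17

-17


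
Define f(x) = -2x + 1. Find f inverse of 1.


Solve -2x + 1 = 1
x = (1 - 1) / (-2) = 0

0


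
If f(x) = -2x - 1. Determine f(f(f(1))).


f(1) = -3
f(-3) = 5
f(5) = -11

-11


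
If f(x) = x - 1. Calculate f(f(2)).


f(2) = 1
f(1) = 0

0


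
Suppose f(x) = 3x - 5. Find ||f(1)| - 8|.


f(1) = -2
|-2| = 2
|2 - 8| = 6

6


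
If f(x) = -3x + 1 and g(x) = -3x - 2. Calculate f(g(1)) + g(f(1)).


f(g(1)) = 16
g(f(1)) = 4
Sum = 20

20


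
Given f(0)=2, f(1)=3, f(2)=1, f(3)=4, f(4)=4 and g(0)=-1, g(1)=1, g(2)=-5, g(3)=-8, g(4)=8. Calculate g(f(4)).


8


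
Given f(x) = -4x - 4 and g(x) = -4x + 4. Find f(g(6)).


g(6) = -20
f(-20) = 76

76


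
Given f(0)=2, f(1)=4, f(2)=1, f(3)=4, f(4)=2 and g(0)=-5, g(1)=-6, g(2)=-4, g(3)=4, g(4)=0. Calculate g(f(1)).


f(1) = 4
g(4) = 0

0


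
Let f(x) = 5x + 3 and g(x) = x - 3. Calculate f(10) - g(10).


f(10) = 53
g(10) = 7
Difference = 46

46


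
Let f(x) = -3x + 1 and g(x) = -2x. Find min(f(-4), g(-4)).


f(-4) = 13
g(-4) = 8
min = 8

8


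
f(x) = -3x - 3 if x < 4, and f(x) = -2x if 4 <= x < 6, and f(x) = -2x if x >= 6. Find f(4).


4 satisfies 4 <= x < 6
f(4) = -8

-8


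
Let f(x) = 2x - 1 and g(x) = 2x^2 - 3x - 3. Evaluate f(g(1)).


g(1) = -4
f(-4) = -9

-9


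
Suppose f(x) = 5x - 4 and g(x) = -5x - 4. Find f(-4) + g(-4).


f(-4) = -24
g(-4) = 16
Sum = -8

-8


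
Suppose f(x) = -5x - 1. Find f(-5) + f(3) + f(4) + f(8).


-54


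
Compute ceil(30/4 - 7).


1


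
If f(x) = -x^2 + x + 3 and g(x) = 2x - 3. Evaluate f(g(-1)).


g(-1) = -5
f(-5) = (-1)*(-5)^2 + 1*(-5) + 3 = -27

-27


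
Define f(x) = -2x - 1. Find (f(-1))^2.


1


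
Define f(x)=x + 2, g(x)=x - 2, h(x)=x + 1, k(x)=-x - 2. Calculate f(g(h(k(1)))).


k(1) = -3
h(-3) = -2
g(-2) = -4
f(-4) = -2

-2


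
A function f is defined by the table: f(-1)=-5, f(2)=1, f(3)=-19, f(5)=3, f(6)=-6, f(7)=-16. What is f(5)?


Reading from the table at x = 5

3


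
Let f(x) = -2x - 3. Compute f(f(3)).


15


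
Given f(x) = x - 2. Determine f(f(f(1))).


f(1) = -1
f(-1) = -3
f(-3) = -5

-5


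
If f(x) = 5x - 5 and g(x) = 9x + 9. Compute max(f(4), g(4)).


f(4) = 15
g(4) = 45
max = 45

45


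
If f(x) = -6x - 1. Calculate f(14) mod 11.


f(14) = -85
-85 mod 11 = 3

3


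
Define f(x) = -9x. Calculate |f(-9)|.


81


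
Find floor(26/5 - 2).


3


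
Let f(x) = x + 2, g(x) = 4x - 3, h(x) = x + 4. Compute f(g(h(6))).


39


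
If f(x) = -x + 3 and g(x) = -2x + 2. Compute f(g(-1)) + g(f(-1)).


-7


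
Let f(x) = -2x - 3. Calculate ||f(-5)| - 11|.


4


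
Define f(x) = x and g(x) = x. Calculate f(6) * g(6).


f(6) = 6
g(6) = 6
Product = 36

36


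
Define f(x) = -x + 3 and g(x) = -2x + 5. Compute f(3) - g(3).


f(3) = 0
g(3) = -1
Difference = 1

1


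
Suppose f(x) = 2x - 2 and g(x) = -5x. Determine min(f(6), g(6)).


f(6) = 10
g(6) = -30
min = -30

-30


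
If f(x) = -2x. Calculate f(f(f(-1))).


f(-1) = 2
f(2) = -4
f(-4) = 8

8


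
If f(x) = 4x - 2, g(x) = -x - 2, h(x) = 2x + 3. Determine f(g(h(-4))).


h(-4) = -5
g(-5) = 3
f(3) = 10

10


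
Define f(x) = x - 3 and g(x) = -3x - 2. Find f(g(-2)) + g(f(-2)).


f(g(-2)) = 1
g(f(-2)) = 13
Sum = 14

14


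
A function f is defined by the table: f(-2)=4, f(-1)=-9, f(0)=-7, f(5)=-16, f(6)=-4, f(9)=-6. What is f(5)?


Reading from the table at x = 5

-16


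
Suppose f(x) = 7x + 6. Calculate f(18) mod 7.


f(18) = 132
132 mod 7 = 6

6


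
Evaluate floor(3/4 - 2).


3/4 = 0.75
0.75 - 2 = -1.25
floor(-1.25) = -2

-2


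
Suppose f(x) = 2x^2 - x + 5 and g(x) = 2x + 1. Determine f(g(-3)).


g(-3) = -5
f(-5) = 2*(-5)^2 - 1*(-5) + 5 = 60

60


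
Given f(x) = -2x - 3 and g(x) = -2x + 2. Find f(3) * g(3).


f(3) = -9
g(3) = -4
Product = 36

36


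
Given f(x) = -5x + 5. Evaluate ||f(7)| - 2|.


28


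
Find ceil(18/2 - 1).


8


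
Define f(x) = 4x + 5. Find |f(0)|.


f(0) = 5
|5| = 5

5


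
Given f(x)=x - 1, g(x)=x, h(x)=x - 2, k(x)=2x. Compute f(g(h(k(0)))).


-3


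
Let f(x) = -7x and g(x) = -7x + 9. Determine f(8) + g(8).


f(8) = -56
g(8) = -47
Sum = -103

-103


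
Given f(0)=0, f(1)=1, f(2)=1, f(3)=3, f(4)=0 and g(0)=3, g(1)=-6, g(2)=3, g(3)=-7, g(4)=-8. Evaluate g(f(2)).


f(2) = 1
g(1) = -6

-6


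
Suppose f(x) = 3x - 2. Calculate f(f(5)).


f(5) = 13
f(13) = 37

37


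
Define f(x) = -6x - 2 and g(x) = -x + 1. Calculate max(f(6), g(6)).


-5


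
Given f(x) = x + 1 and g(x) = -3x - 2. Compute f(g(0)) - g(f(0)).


f(g(0)) = -1
g(f(0)) = -5
Difference = 4

4


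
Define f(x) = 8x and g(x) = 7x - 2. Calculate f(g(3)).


g(3) = 19
f(19) = 152

152


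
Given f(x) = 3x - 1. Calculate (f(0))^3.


f(0) = -1
(-1)^3 = -1

-1


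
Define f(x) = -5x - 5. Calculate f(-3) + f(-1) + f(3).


f(-3) = 10
f(-1) = 0
f(3) = -20
Sum = -10

-10


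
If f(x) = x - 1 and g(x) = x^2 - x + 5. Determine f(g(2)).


6


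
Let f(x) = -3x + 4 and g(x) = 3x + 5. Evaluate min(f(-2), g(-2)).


f(-2) = 10
g(-2) = -1
min = -1

-1


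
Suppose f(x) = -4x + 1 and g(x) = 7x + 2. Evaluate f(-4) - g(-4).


f(-4) = 17
g(-4) = -26
Difference = 43

43


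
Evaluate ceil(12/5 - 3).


12/5 = 2.4
2.4 - 3 = -0.6
ceil(-0.6) = 0

0


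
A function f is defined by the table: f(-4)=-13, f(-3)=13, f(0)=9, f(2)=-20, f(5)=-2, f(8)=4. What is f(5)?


Reading from the table at x = 5

-2


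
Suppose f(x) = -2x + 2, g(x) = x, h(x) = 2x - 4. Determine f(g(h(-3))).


h(-3) = -10
g(-10) = -10
f(-10) = 22

22


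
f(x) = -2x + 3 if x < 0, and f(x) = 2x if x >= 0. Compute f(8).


8 satisfies x >= 0
f(8) = 16

16


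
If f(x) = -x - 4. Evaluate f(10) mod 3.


f(10) = -14
-14 mod 3 = 1

1


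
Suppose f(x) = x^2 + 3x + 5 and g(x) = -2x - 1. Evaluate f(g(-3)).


g(-3) = 5
f(5) = 1*(5)^2 + 3*(5) + 5 = 45

45


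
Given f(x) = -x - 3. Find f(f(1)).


1


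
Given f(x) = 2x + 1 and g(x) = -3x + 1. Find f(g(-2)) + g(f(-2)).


f(g(-2)) = 15
g(f(-2)) = 10
Sum = 25

25


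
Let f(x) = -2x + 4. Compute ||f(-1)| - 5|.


1


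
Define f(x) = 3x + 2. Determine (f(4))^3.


f(4) = 14
(14)^3 = 2744

2744


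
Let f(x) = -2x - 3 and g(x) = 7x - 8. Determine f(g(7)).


g(7) = 41
f(41) = -85

-85


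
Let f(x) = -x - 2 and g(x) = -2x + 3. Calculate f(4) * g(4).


f(4) = -6
g(4) = -5
Product = 30

30


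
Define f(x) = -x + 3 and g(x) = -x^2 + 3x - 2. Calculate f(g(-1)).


g(-1) = -6
f(-6) = 9

9


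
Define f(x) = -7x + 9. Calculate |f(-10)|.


f(-10) = 79
|79| = 79

79


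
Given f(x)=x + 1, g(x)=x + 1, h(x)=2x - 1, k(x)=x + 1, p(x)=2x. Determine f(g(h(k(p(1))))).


7


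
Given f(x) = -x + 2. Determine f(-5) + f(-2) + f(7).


f(-5) = 7
f(-2) = 4
f(7) = -5
Sum = 6

6


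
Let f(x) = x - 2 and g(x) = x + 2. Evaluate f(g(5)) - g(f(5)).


0


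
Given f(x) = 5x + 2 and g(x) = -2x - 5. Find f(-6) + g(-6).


f(-6) = -28
g(-6) = 7
Sum = -21

-21


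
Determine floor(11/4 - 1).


11/4 = 2.75
2.75 - 1 = 1.75
floor(1.75) = 1

1


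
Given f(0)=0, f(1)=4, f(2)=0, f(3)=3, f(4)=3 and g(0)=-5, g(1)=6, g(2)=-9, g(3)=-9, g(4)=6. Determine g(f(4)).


f(4) = 3
g(3) = -9

-9


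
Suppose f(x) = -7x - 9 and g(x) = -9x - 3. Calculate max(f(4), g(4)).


f(4) = -37
g(4) = -39
max = -37

-37


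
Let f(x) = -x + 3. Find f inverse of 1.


Solve -x + 3 = 1
x = (1 - 3) / (-1) = 2

2


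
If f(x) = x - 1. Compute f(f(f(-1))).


f(-1) = -2
f(-2) = -3
f(-3) = -4

-4


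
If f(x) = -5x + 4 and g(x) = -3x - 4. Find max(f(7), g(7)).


f(7) = -31
g(7) = -25
max = -25

-25


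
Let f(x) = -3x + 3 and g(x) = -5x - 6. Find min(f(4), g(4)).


-26


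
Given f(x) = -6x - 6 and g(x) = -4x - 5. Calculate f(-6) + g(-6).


f(-6) = 30
g(-6) = 19
Sum = 49

49


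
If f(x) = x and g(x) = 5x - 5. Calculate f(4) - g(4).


-11


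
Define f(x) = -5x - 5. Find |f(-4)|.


f(-4) = 15
|15| = 15

15


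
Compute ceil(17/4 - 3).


17/4 = 4.25
4.25 - 3 = 1.25
ceil(1.25) = 2

2


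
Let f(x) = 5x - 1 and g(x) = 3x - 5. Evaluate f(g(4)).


g(4) = 7
f(7) = 34

34


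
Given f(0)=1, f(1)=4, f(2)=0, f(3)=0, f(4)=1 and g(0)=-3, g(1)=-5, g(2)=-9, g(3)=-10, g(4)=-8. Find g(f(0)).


f(0) = 1
g(1) = -5

-5


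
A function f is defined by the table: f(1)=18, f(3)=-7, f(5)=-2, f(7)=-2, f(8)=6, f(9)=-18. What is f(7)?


-2


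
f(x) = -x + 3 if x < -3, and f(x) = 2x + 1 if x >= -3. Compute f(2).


2 satisfies x >= -3
f(2) = 5

5


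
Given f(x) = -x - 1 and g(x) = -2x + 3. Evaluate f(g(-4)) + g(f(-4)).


f(g(-4)) = -12
g(f(-4)) = -3
Sum = -15

-15


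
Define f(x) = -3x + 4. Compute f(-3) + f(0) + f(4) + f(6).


f(-3) = 13
f(0) = 4
f(4) = -8
f(6) = -14
Sum = -5

-5


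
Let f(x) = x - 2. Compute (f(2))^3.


f(2) = 0
(0)^3 = 0

0


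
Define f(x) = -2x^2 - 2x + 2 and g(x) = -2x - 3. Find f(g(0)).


g(0) = -3
f(-3) = (-2)*(-3)^2 - 2*(-3) + 2 = -10

-10


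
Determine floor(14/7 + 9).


14/7 = 2
2 + 9 = 11
floor(11) = 11

11


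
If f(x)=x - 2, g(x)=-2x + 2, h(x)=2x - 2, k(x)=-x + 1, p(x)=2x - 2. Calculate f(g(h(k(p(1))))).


p(1) = 0
k(0) = 1
h(1) = 0
g(0) = 2
f(2) = 0

0


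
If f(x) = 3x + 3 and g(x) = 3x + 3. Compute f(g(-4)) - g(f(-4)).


f(g(-4)) = -24
g(f(-4)) = -24
Difference = 0

0


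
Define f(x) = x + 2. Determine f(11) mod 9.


f(11) = 13
13 mod 9 = 4

4


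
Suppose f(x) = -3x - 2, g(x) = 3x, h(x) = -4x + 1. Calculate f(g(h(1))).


h(1) = -3
g(-3) = -9
f(-9) = 25

25


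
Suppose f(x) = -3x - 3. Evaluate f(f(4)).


f(4) = -15
f(-15) = 42

42


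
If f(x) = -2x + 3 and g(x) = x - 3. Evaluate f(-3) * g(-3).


f(-3) = 9
g(-3) = -6
Product = -54

-54


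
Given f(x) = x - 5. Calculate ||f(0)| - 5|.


0


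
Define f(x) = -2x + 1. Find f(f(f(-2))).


19


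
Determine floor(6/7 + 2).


6/7 = 0.8571
0.8571 + 2 = 2.8571
floor(2.8571) = 2

2


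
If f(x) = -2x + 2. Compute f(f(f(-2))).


f(-2) = 6
f(6) = -10
f(-10) = 22

22


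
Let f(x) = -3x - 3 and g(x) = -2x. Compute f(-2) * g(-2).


f(-2) = 3
g(-2) = 4
Product = 12

12


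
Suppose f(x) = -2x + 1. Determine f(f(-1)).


f(-1) = 3
f(3) = -5

-5


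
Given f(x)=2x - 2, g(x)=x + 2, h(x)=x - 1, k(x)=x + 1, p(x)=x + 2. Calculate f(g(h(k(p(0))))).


p(0) = 2
k(2) = 3
h(3) = 2
g(2) = 4
f(4) = 6

6


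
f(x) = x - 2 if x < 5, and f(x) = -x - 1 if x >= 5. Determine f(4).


4 satisfies x < 5
f(4) = 2

2


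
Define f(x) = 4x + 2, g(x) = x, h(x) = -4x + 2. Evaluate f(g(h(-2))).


h(-2) = 10
g(10) = 10
f(10) = 42

42


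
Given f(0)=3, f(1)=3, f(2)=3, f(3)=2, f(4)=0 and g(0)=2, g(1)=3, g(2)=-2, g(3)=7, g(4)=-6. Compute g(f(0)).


f(0) = 3
g(3) = 7

7


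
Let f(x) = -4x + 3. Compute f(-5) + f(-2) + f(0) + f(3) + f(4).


15


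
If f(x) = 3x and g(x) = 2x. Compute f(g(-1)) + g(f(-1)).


f(g(-1)) = -6
g(f(-1)) = -6
Sum = -12

-12


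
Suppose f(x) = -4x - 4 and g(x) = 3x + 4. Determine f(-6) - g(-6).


f(-6) = 20
g(-6) = -14
Difference = 34

34


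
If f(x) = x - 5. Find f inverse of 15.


Solve x - 5 = 15
x = (15 + 5) / 1 = 20

20


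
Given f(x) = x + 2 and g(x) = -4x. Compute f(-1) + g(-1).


5


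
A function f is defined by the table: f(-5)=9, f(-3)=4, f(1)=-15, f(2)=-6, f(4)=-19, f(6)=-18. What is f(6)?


Reading from the table at x = 6

-18


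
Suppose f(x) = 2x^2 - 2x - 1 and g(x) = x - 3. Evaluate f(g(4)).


g(4) = 1
f(1) = 2*(1)^2 - 2*(1) - 1 = -1

-1


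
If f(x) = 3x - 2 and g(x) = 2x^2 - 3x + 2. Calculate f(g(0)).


4


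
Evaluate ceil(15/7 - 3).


0


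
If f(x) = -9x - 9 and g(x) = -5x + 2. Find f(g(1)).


g(1) = -3
f(-3) = 18

18


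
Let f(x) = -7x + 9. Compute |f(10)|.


f(10) = -61
|-61| = 61

61


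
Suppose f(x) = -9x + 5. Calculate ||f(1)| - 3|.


1


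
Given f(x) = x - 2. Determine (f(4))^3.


f(4) = 2
(2)^3 = 8

8


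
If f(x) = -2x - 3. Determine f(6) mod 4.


f(6) = -15
-15 mod 4 = 1

1


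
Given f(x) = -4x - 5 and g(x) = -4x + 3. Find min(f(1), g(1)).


f(1) = -9
g(1) = -1
min = -9

-9


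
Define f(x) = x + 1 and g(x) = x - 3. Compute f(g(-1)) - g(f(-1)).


f(g(-1)) = -3
g(f(-1)) = -3
Difference = 0

0


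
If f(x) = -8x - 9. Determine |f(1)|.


f(1) = -17
|-17| = 17

17


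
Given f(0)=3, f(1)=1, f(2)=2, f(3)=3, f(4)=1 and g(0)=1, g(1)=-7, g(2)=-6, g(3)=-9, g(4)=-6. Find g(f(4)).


f(4) = 1
g(1) = -7

-7


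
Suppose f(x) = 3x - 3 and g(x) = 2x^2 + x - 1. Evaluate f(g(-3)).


g(-3) = 14
f(14) = 39

39


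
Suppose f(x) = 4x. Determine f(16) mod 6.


f(16) = 64
64 mod 6 = 4

4


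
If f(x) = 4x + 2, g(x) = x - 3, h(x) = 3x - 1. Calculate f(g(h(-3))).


-50


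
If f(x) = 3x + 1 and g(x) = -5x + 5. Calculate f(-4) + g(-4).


14


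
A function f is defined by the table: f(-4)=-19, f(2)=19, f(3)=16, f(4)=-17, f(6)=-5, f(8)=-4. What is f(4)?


Reading from the table at x = 4

-17


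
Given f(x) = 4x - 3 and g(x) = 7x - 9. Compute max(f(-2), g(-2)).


f(-2) = -11
g(-2) = -23
max = -11

-11


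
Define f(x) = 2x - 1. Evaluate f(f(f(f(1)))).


f(1) = 1
f(1) = 1
f(1) = 1
f(1) = 1

1


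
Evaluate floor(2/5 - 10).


-10


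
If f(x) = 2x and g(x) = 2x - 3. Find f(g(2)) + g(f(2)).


f(g(2)) = 2
g(f(2)) = 5
Sum = 7

7


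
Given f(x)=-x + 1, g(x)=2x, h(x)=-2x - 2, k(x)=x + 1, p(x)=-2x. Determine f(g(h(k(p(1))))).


p(1) = -2
k(-2) = -1
h(-1) = 0
g(0) = 0
f(0) = 1

1


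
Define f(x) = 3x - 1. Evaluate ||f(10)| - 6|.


f(10) = 29
|29| = 29
|29 - 6| = 23

23


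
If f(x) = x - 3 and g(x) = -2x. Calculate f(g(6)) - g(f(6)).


-9


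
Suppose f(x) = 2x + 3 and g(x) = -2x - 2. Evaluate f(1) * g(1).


f(1) = 5
g(1) = -4
Product = -20

-20


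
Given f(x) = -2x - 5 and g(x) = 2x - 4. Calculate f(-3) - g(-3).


f(-3) = 1
g(-3) = -10
Difference = 11

11


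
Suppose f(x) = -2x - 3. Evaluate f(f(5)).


f(5) = -13
f(-13) = 23

23


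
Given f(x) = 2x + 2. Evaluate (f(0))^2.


4


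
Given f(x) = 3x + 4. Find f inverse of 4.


Solve 3x + 4 = 4
x = (4 - 4) / 3 = 0

0


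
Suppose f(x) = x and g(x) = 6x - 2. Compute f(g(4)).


g(4) = 22
f(22) = 22

22


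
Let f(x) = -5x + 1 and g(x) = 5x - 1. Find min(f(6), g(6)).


f(6) = -29
g(6) = 29
min = -29

-29


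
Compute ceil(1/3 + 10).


1/3 = 0.3333
0.3333 + 10 = 10.3333
ceil(10.3333) = 11

11


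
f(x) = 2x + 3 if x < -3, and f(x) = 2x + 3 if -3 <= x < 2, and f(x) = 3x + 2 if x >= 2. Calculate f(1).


5


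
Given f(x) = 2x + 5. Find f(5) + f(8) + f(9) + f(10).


f(5) = 15
f(8) = 21
f(9) = 23
f(10) = 25
Sum = 84

84


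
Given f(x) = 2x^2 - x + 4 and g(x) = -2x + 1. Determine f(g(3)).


g(3) = -5
f(-5) = 2*(-5)^2 - 1*(-5) + 4 = 59

59


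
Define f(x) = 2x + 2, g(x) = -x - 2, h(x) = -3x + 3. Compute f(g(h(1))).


h(1) = 0
g(0) = -2
f(-2) = -2

-2


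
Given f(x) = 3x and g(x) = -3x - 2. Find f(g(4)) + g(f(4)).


f(g(4)) = -42
g(f(4)) = -38
Sum = -80

-80


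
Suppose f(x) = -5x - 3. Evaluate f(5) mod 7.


0


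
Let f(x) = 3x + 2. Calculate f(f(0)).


f(0) = 2
f(2) = 8

8


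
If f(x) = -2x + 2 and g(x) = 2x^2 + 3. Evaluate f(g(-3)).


g(-3) = 21
f(21) = -40

-40


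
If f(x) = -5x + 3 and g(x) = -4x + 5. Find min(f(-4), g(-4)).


21


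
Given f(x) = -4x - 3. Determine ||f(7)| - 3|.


f(7) = -31
|-31| = 31
|31 - 3| = 28

28


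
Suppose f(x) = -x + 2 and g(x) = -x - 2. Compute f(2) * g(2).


0


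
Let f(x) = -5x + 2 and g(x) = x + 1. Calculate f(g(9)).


g(9) = 10
f(10) = -48

-48


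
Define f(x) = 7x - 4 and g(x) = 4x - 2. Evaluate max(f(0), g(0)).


f(0) = -4
g(0) = -2
max = -2

-2


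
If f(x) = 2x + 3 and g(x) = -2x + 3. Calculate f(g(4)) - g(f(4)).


f(g(4)) = -7
g(f(4)) = -19
Difference = 12

12


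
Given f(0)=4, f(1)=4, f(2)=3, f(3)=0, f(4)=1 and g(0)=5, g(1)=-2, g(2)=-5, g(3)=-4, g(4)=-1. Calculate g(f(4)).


f(4) = 1
g(1) = -2

-2


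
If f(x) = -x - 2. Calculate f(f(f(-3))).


f(-3) = 1
f(1) = -3
f(-3) = 1

1


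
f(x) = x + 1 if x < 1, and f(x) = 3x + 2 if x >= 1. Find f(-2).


-2 satisfies x < 1
f(-2) = -1

-1


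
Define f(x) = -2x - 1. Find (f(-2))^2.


f(-2) = 3
(3)^2 = 9

9


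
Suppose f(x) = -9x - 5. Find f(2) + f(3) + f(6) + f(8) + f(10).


f(2) = -23
f(3) = -32
f(6) = -59
f(8) = -77
f(10) = -95
Sum = -286

-286


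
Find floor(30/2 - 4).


30/2 = 15
15 - 4 = 11
floor(11) = 11

11


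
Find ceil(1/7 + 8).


1/7 = 0.1429
0.1429 + 8 = 8.1429
ceil(8.1429) = 9

9


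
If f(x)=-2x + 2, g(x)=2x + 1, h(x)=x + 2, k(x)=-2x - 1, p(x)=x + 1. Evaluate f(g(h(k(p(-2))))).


-12


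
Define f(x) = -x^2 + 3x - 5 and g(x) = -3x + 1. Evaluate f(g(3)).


-93


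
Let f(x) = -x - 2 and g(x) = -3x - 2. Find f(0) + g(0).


f(0) = -2
g(0) = -2
Sum = -4

-4


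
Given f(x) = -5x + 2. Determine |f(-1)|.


f(-1) = 7
|7| = 7

7


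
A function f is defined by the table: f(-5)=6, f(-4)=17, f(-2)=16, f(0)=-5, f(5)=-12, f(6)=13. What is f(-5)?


6


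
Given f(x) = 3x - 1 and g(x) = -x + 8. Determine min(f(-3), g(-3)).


f(-3) = -10
g(-3) = 11
min = -10

-10


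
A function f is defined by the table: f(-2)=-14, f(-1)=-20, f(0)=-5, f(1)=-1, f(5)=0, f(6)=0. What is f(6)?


Reading from the table at x = 6

0


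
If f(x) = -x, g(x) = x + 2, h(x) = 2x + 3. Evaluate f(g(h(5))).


h(5) = 13
g(13) = 15
f(15) = -15

-15


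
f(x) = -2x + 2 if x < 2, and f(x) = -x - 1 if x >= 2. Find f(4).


4 satisfies x >= 2
f(4) = -5

-5


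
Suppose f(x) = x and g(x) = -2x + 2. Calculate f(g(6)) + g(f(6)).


f(g(6)) = -10
g(f(6)) = -10
Sum = -20

-20


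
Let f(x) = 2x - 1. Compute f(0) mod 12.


f(0) = -1
-1 mod 12 = 11

11


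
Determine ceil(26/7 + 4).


26/7 = 3.7143
3.7143 + 4 = 7.7143
ceil(7.7143) = 8

8


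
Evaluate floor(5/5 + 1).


5/5 = 1
1 + 1 = 2
floor(2) = 2

2


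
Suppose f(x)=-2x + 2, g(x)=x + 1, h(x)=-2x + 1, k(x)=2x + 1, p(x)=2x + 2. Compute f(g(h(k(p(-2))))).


-14


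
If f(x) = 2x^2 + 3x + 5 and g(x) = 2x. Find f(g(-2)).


g(-2) = -4
f(-4) = 2*(-4)^2 + 3*(-4) + 5 = 25

25


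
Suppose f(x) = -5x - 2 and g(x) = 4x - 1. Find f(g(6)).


g(6) = 23
f(23) = -117

-117


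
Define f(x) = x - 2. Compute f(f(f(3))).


f(3) = 1
f(1) = -1
f(-1) = -3

-3


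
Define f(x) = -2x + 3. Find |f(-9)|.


f(-9) = 21
|21| = 21

21


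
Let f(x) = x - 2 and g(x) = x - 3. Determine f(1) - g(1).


f(1) = -1
g(1) = -2
Difference = 1

1


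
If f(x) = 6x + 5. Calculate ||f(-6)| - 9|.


f(-6) = -31
|-31| = 31
|31 - 9| = 22

22


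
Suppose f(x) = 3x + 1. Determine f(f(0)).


f(0) = 1
f(1) = 4

4


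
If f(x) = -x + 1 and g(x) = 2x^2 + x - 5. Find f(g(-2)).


g(-2) = 1
f(1) = 0

0


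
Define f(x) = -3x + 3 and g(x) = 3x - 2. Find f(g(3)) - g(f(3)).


f(g(3)) = -18
g(f(3)) = -20
Difference = 2

2


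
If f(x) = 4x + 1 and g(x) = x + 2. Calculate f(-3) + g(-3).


f(-3) = -11
g(-3) = -1
Sum = -12

-12


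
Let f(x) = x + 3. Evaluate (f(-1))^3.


8


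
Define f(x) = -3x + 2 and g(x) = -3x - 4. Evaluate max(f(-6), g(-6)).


f(-6) = 20
g(-6) = 14
max = 20

20


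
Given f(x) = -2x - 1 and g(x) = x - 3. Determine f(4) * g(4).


f(4) = -9
g(4) = 1
Product = -9

-9


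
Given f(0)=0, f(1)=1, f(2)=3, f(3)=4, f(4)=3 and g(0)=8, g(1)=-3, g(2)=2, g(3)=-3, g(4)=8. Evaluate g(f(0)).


8


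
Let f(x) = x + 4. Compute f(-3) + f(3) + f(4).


f(-3) = 1
f(3) = 7
f(4) = 8
Sum = 16

16


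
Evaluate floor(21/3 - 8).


21/3 = 7
7 - 8 = -1
floor(-1) = -1

-1


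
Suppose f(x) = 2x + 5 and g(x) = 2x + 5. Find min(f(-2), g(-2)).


f(-2) = 1
g(-2) = 1
min = 1

1


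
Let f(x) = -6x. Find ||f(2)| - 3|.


9


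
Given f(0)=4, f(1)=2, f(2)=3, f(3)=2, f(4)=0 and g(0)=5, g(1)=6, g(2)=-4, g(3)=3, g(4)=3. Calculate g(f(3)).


f(3) = 2
g(2) = -4

-4


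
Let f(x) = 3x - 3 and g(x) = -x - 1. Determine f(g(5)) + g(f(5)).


f(g(5)) = -21
g(f(5)) = -13
Sum = -34

-34


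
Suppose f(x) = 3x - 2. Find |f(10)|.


f(10) = 28
|28| = 28

28


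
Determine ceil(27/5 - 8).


27/5 = 5.4
5.4 - 8 = -2.6
ceil(-2.6) = -2

-2


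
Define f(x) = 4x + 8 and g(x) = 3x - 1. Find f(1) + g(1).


f(1) = 12
g(1) = 2
Sum = 14

14


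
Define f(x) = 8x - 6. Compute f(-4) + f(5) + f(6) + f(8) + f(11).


178


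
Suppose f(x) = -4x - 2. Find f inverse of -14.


3


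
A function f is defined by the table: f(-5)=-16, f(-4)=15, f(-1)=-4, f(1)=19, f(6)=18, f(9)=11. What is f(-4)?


Reading from the table at x = -4

15


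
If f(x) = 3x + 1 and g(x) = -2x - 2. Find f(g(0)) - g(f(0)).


f(g(0)) = -5
g(f(0)) = -4
Difference = -1

-1


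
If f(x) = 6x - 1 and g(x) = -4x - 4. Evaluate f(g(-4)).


g(-4) = 12
f(12) = 71

71


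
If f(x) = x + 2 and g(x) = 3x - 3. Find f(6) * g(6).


f(6) = 8
g(6) = 15
Product = 120

120


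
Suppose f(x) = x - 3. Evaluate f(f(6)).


f(6) = 3
f(3) = 0

0


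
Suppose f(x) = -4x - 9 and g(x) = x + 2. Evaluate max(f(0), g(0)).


f(0) = -9
g(0) = 2
max = 2

2


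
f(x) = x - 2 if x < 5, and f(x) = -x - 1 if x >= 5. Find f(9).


9 satisfies x >= 5
f(9) = -10

-10


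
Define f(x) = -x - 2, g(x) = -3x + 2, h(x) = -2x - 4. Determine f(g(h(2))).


-28


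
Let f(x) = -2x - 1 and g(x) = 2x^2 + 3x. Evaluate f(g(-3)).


g(-3) = 9
f(9) = -19

-19


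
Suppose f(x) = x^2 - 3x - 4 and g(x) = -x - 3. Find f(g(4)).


g(4) = -7
f(-7) = 1*(-7)^2 - 3*(-7) - 4 = 66

66


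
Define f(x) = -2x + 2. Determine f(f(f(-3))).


f(-3) = 8
f(8) = -14
f(-14) = 30

30


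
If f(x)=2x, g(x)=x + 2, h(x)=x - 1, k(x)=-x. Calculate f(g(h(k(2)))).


k(2) = -2
h(-2) = -3
g(-3) = -1
f(-1) = -2

-2


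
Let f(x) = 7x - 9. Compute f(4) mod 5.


f(4) = 19
19 mod 5 = 4

4


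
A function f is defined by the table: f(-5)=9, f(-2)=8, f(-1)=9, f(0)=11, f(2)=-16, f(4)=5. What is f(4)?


Reading from the table at x = 4

5


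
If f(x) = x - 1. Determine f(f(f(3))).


f(3) = 2
f(2) = 1
f(1) = 0

0


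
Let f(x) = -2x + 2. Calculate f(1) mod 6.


f(1) = 0
0 mod 6 = 0

0


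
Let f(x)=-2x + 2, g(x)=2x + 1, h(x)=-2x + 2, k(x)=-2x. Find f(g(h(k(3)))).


k(3) = -6
h(-6) = 14
g(14) = 29
f(29) = -56

-56


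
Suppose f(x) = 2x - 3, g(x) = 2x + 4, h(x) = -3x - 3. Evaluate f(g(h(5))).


-67


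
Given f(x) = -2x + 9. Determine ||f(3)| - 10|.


7


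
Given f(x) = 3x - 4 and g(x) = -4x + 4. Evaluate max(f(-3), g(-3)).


f(-3) = -13
g(-3) = 16
max = 16

16


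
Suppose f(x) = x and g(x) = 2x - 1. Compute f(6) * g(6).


f(6) = 6
g(6) = 11
Product = 66

66


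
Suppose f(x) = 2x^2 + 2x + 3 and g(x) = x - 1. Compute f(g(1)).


3


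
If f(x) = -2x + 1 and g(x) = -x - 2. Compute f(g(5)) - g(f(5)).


f(g(5)) = 15
g(f(5)) = 7
Difference = 8

8


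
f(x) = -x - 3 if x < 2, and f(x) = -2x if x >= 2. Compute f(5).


5 satisfies x >= 2
f(5) = -10

-10


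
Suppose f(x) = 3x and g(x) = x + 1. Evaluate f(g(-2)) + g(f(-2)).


f(g(-2)) = -3
g(f(-2)) = -5
Sum = -8

-8


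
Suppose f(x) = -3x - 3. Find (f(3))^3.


f(3) = -12
(-12)^3 = -1728

-1728


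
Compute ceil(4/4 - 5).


4/4 = 1
1 - 5 = -4
ceil(-4) = -4

-4


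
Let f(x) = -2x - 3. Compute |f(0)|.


f(0) = -3
|-3| = 3

3


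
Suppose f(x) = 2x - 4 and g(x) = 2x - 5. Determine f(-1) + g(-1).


-13


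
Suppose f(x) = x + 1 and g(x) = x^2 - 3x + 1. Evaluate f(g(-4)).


g(-4) = 29
f(29) = 30

30


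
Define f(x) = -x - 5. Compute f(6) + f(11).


f(6) = -11
f(11) = -16
Sum = -27

-27


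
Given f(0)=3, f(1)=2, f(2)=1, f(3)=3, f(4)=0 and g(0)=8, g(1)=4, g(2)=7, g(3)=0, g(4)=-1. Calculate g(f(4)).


f(4) = 0
g(0) = 8

8


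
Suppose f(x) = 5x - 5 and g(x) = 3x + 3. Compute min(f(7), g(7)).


f(7) = 30
g(7) = 24
min = 24

24


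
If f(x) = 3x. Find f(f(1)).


9


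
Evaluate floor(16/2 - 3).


16/2 = 8
8 - 3 = 5
floor(5) = 5

5


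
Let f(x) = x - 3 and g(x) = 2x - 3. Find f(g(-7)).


g(-7) = -17
f(-17) = -20

-20


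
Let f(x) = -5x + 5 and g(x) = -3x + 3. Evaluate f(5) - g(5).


-8


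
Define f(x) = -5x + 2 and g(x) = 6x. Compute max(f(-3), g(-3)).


f(-3) = 17
g(-3) = -18
max = 17

17


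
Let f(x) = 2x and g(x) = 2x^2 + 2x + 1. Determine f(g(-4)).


g(-4) = 25
f(25) = 50

50


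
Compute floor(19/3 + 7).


19/3 = 6.3333
6.3333 + 7 = 13.3333
floor(13.3333) = 13

13


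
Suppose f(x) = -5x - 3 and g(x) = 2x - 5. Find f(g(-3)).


g(-3) = -11
f(-11) = 52

52


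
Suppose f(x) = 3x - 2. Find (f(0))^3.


f(0) = -2
(-2)^3 = -8

-8


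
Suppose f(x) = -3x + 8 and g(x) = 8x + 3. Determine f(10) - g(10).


f(10) = -22
g(10) = 83
Difference = -105

-105


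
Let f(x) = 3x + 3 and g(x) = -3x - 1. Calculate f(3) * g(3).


f(3) = 12
g(3) = -10
Product = -120

-120


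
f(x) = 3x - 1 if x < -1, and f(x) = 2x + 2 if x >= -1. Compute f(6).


6 satisfies x >= -1
f(6) = 14

14


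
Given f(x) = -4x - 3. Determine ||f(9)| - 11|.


f(9) = -39
|-39| = 39
|39 - 11| = 28

28


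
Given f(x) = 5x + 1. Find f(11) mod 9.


f(11) = 56
56 mod 9 = 2

2


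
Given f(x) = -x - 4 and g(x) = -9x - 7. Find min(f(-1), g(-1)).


f(-1) = -3
g(-1) = 2
min = -3

-3


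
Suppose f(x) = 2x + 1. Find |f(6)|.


f(6) = 13
|13| = 13

13


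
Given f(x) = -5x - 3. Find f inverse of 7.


Solve -5x - 3 = 7
x = (7 + 3) / (-5) = -2

-2


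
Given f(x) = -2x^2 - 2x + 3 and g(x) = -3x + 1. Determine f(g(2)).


g(2) = -5
f(-5) = (-2)*(-5)^2 - 2*(-5) + 3 = -37

-37


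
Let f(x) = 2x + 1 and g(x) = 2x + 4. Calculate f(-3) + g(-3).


-7


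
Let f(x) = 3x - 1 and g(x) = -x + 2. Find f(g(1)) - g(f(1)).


f(g(1)) = 2
g(f(1)) = 0
Difference = 2

2
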